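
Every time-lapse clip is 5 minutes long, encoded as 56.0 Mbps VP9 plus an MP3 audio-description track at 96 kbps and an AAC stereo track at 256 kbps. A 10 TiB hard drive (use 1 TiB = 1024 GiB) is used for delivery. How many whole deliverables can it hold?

5203

5 min = 300 s
Audio total: 96 + 256 = 352 kbps = 0.352 Mbps.
Total bitrate: 56.352 Mbps.
Per item: 56.352 Mbps × 300 s = 16,906 Mb = 2,113 MB.
Capacity: 10 TiB = 87,960,930 Mb; 5203.06 items → 5203 complete.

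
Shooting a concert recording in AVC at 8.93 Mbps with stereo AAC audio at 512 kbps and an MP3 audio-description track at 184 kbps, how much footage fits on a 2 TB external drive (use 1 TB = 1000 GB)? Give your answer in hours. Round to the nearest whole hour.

462 hours

Audio total: 512 + 184 = 696 kbps = 0.696 Mbps.
Total bitrate: 8.93 + 0.696 = 9.626 Mbps.
Capacity: 2 TB = 16,000,000 Mb.
Recording time: 16,000,000 / 9.626 = 1,662,165 s ≈ 462 hours.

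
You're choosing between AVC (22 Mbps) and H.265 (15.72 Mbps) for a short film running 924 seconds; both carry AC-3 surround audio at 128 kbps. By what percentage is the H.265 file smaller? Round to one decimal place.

28.4%

Audio: 128 kbps = 0.128 Mbps.
AVC: 22.128 Mbps × 924 s = 20446.3 Mb = 2.556 GB.
H.265: 15.848 Mbps × 924 s = 14643.6 Mb = 1.830 GB.
Reduction: (1 − 1.830/2.556) × 100 = 28.38%.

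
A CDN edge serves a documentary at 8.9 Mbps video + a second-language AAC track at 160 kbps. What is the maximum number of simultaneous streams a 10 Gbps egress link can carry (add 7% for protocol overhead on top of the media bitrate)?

Audio: 160 kbps = 0.160 Mbps.
Per-viewer media rate: 9.060 Mbps.
On the wire with 7% overhead: 9.694 Mbps.
10 Gbps = 10,000 Mbps; 10,000 / 9.694 = 1031.54 → 1031 viewers.

1031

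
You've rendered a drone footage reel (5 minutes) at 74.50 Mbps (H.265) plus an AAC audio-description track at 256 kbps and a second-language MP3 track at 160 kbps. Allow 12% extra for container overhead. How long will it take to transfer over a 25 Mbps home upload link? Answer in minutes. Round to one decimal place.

16.8 minutes

5 min = 300 s
Audio total: 256 + 160 = 416 kbps = 0.416 Mbps.
Total bitrate: 74.916 Mbps.
File: 74.916 Mbps × 300 s = 22474.8 Mb.
With 12% container overhead: ×1.12. → 25171.8 Mb.
At 25 Mbps: 25171.8 / 25 = 1006.9 s ≈ 16.8 minutes.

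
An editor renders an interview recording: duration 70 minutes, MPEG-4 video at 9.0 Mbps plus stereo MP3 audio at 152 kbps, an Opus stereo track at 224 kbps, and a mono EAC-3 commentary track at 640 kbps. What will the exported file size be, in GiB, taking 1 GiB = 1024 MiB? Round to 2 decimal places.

70 min = 4200 s
Audio total: 152 + 224 + 640 = 1016 kbps = 1.016 Mbps.
Total bitrate: 9.0 + 1.016 = 10.016 Mbps.
Stream data: 10.016 Mbps × 4200 s = 42067.2 Mb.
42,067 Mb = 5,258,400,000 bytes ÷ 1,073,741,824 = 4.897 GiB.

4.90 GiB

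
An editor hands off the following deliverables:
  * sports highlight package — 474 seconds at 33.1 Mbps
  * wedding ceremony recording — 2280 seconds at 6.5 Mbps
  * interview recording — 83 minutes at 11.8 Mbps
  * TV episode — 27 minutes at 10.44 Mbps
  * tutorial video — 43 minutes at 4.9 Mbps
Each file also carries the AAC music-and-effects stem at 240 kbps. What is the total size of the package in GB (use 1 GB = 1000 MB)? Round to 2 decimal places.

Audio: 240 kbps = 0.240 Mbps.
sports highlight package: 33.340 Mbps × 474 s = 15803.2 Mb
wedding ceremony recording: 6.740 Mbps × 2280 s = 15367.2 Mb
interview recording: 12.040 Mbps × 4980 s = 59959.2 Mb
TV episode: 10.680 Mbps × 1620 s = 17301.6 Mb
tutorial video: 5.140 Mbps × 2580 s = 13261.2 Mb
Total: 121692.4 Mb = 15211.5 MB.
= 15.21 GB.

15.21 GB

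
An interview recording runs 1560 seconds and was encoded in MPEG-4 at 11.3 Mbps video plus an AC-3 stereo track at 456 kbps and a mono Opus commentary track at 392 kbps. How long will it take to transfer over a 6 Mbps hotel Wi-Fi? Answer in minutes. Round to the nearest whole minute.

Audio total: 456 + 392 = 848 kbps = 0.848 Mbps.
Total bitrate: 12.148 Mbps.
File: 12.148 Mbps × 1560 s = 18950.9 Mb.
At 6 Mbps: 18950.9 / 6 = 3158.5 s ≈ 52.6 minutes.

53 minutes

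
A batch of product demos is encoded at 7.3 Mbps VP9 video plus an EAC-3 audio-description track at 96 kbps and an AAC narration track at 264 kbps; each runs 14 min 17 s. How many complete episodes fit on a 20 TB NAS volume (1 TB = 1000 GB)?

24373

14 min 17 s = 857 s
Audio total: 96 + 264 = 360 kbps = 0.360 Mbps.
Total bitrate: 7.660 Mbps.
Per item: 7.660 Mbps × 857 s = 6,565 Mb = 820.6 MB.
Capacity: 20 TB = 160,000,000 Mb; 24373.08 items → 24373 complete.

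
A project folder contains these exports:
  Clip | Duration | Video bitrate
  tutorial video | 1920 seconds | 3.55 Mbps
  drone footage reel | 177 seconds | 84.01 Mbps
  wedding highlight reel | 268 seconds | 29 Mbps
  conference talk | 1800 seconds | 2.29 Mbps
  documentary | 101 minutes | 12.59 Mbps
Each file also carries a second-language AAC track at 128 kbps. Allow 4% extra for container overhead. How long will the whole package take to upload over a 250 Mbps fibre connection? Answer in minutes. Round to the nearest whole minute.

8 minutes

Audio: 128 kbps = 0.128 Mbps.
tutorial video: 3.678 Mbps × 1920 s × 1.04 = 7344.2 Mb
drone footage reel: 84.138 Mbps × 177 s × 1.04 = 15488.1 Mb
wedding highlight reel: 29.128 Mbps × 268 s × 1.04 = 8118.6 Mb
conference talk: 2.418 Mbps × 1800 s × 1.04 = 4526.5 Mb
documentary: 12.718 Mbps × 6060 s × 1.04 = 80153.9 Mb
Total: 115631.3 Mb = 14453.9 MB.
At 250 Mbps: 115631.3 / 250 = 463 s ≈ 7.71 minutes.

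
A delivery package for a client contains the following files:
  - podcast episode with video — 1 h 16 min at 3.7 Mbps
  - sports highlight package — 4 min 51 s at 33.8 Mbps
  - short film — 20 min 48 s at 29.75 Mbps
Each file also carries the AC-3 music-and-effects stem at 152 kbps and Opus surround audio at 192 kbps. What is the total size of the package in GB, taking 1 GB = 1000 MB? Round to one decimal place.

8.2 GB

Audio total: 152 + 192 = 344 kbps = 0.344 Mbps.
podcast episode with video: 4.044 Mbps × 4560 s = 18440.6 Mb
sports highlight package: 34.144 Mbps × 291 s = 9935.9 Mb
short film: 30.094 Mbps × 1248 s = 37557.3 Mb
Total: 65933.9 Mb = 8241.7 MB.
= 8.242 GB.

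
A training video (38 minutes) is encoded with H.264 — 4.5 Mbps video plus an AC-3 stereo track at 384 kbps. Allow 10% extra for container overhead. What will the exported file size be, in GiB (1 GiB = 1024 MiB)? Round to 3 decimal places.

38 min = 2280 s
Audio: 384 kbps = 0.384 Mbps.
Total bitrate: 4.5 + 0.384 = 4.884 Mbps.
Stream data: 4.884 Mbps × 2280 s = 11135.5 Mb.
With 10% container overhead: ×1.10.
12,249 Mb = 1,531,134,000 bytes ÷ 1,073,741,824 = 1.426 GiB.

1.426 GiB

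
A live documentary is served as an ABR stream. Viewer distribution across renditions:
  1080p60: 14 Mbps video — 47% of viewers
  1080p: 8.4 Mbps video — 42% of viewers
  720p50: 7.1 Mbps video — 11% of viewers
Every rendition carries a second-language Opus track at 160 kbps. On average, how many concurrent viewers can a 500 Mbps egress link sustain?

Audio: 160 kbps = 0.160 Mbps.
Average per-viewer bitrate: 0.47×14.160 + 0.42×8.560 + 0.11×7.260 = 11.049 Mbps.
500 Mbps = 500.0 Mbps; 500.0 / 11.049 = 45.25 → 45.

45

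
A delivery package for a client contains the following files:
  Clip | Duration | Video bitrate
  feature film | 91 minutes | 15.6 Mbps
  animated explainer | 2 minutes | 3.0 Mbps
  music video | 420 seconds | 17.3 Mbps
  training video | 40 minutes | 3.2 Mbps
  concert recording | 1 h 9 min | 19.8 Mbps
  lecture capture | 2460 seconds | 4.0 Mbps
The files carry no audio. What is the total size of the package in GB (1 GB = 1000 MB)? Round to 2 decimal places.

feature film: 15.600 Mbps × 5460 s = 85176.0 Mb
animated explainer: 3.000 Mbps × 120 s = 360.0 Mb
music video: 17.300 Mbps × 420 s = 7266.0 Mb
training video: 3.200 Mbps × 2400 s = 7680.0 Mb
concert recording: 19.800 Mbps × 4140 s = 81972.0 Mb
lecture capture: 4.000 Mbps × 2460 s = 9840.0 Mb
Total: 192294.0 Mb = 24036.8 MB.
= 24.04 GB.

24.04 GB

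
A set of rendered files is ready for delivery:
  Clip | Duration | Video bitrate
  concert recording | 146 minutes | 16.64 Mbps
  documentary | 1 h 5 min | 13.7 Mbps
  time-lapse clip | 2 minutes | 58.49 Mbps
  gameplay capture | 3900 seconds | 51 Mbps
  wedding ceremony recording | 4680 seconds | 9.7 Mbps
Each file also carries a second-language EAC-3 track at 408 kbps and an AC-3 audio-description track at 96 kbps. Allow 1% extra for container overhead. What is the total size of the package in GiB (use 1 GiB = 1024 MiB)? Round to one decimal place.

54.2 GiB

Audio total: 408 + 96 = 504 kbps = 0.504 Mbps.
concert recording: 17.144 Mbps × 8760 s × 1.01 = 151683.3 Mb
documentary: 14.204 Mbps × 3900 s × 1.01 = 55949.6 Mb
time-lapse clip: 58.994 Mbps × 120 s × 1.01 = 7150.1 Mb
gameplay capture: 51.504 Mbps × 3900 s × 1.01 = 202874.3 Mb
wedding ceremony recording: 10.204 Mbps × 4680 s × 1.01 = 48232.3 Mb
Total: 465889.4 Mb = 58236.2 MB.
= 54.24 GiB.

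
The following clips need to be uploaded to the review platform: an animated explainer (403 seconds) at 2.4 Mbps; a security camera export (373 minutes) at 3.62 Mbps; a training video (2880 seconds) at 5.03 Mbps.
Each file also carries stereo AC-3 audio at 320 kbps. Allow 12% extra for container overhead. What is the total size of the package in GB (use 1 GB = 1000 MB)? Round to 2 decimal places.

14.66 GB

Audio: 320 kbps = 0.320 Mbps.
animated explainer: 2.720 Mbps × 403 s × 1.12 = 1227.7 Mb
security camera export: 3.940 Mbps × 22380 s × 1.12 = 98758.5 Mb
training video: 5.350 Mbps × 2880 s × 1.12 = 17257.0 Mb
Total: 117243.1 Mb = 14655.4 MB.
= 14.66 GB.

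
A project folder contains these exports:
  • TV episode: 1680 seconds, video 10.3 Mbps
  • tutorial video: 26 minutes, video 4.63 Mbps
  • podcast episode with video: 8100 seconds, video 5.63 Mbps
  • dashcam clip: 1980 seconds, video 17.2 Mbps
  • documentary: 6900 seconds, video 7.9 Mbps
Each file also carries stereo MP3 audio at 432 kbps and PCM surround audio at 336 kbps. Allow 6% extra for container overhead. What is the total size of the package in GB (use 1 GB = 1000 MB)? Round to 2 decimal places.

Audio total: 432 + 336 = 768 kbps = 0.768 Mbps.
TV episode: 11.068 Mbps × 1680 s × 1.06 = 19709.9 Mb
tutorial video: 5.398 Mbps × 1560 s × 1.06 = 8926.1 Mb
podcast episode with video: 6.398 Mbps × 8100 s × 1.06 = 54933.2 Mb
dashcam clip: 17.968 Mbps × 1980 s × 1.06 = 37711.2 Mb
documentary: 8.668 Mbps × 6900 s × 1.06 = 63397.8 Mb
Total: 184678.2 Mb = 23084.8 MB.
= 23.08 GB.

23.08 GB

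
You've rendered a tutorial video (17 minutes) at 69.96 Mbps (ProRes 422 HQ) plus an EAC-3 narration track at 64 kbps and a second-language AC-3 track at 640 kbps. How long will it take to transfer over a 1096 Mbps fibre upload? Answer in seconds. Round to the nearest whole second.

66 seconds

17 min = 1020 s
Audio total: 64 + 640 = 704 kbps = 0.704 Mbps.
Total bitrate: 70.664 Mbps.
File: 70.664 Mbps × 1020 s = 72077.3 Mb.
At 1096 Mbps: 72077.3 / 1096 = 65.8 s ≈ 65.8 seconds.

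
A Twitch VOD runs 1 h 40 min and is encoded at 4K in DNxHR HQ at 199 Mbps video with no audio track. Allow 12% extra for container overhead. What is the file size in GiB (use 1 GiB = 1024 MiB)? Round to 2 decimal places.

1 h 40 min = 100 min = 6000 s
Total bitrate: 199 Mbps.
Stream data: 199.000 Mbps × 6000 s = 1194000.0 Mb.
With 12% container overhead: ×1.12.
1,337,280 Mb = 167,160,000,000 bytes ÷ 1,073,741,824 = 155.7 GiB.

155.68 GiB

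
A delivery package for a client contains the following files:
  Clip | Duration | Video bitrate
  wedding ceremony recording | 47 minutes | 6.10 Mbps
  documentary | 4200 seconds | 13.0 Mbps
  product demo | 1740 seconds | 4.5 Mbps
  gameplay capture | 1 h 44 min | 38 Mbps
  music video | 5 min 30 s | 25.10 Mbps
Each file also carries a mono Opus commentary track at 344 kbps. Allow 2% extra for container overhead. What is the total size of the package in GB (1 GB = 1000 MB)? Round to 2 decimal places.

Audio: 344 kbps = 0.344 Mbps.
wedding ceremony recording: 6.444 Mbps × 2820 s × 1.02 = 18535.5 Mb
documentary: 13.344 Mbps × 4200 s × 1.02 = 57165.7 Mb
product demo: 4.844 Mbps × 1740 s × 1.02 = 8597.1 Mb
gameplay capture: 38.344 Mbps × 6240 s × 1.02 = 244051.9 Mb
music video: 25.444 Mbps × 330 s × 1.02 = 8564.5 Mb
Total: 336914.7 Mb = 42114.3 MB.
= 42.11 GB.

42.11 GB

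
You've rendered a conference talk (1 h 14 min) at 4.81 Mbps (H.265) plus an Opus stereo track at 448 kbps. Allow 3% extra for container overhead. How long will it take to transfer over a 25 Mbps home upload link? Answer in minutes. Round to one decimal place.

1 h 14 min = 74 min = 4440 s
Audio: 448 kbps = 0.448 Mbps.
Total bitrate: 5.258 Mbps.
File: 5.258 Mbps × 4440 s = 23345.5 Mb.
With 3% container overhead: ×1.03. → 24045.9 Mb.
At 25 Mbps: 24045.9 / 25 = 961.8 s ≈ 16 minutes.

16.0 minutes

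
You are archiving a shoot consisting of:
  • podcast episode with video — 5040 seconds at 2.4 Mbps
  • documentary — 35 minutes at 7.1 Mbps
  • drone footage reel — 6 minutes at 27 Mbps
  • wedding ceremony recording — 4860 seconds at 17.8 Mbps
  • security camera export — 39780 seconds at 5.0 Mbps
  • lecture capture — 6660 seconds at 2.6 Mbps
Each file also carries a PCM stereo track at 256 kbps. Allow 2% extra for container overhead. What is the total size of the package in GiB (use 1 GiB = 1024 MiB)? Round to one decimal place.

42.1 GiB

Audio: 256 kbps = 0.256 Mbps.
podcast episode with video: 2.656 Mbps × 5040 s × 1.02 = 13654.0 Mb
documentary: 7.356 Mbps × 2100 s × 1.02 = 15756.6 Mb
drone footage reel: 27.256 Mbps × 360 s × 1.02 = 10008.4 Mb
wedding ceremony recording: 18.056 Mbps × 4860 s × 1.02 = 89507.2 Mb
security camera export: 5.256 Mbps × 39780 s × 1.02 = 213265.4 Mb
lecture capture: 2.856 Mbps × 6660 s × 1.02 = 19401.4 Mb
Total: 361592.9 Mb = 45199.1 MB.
= 42.09 GiB.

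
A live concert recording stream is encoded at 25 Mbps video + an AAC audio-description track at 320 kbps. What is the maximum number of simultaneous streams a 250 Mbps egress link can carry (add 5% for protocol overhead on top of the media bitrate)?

Audio: 320 kbps = 0.320 Mbps.
Per-viewer media rate: 25.320 Mbps.
On the wire with 5% overhead: 26.586 Mbps.
250 Mbps = 250.0 Mbps; 250.0 / 26.586 = 9.40 → 9 viewers.

9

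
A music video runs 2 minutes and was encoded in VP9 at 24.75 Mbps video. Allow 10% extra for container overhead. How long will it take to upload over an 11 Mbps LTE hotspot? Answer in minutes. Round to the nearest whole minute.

5 minutes

2 min = 120 s
File: 24.750 Mbps × 120 s = 2970.0 Mb.
With 10% container overhead: ×1.10. → 3267.0 Mb.
At 11 Mbps: 3267.0 / 11 = 297.0 s ≈ 4.95 minutes.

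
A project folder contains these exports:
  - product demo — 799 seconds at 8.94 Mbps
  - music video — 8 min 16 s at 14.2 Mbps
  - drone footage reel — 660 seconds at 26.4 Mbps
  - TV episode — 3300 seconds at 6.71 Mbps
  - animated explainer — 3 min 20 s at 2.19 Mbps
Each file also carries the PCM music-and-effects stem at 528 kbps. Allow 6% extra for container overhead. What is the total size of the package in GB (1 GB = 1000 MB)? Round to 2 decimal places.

7.56 GB

Audio: 528 kbps = 0.528 Mbps.
product demo: 9.468 Mbps × 799 s × 1.06 = 8018.8 Mb
music video: 14.728 Mbps × 496 s × 1.06 = 7743.4 Mb
drone footage reel: 26.928 Mbps × 660 s × 1.06 = 18838.8 Mb
TV episode: 7.238 Mbps × 3300 s × 1.06 = 25318.5 Mb
animated explainer: 2.718 Mbps × 200 s × 1.06 = 576.2 Mb
Total: 60495.8 Mb = 7562.0 MB.
= 7.562 GB.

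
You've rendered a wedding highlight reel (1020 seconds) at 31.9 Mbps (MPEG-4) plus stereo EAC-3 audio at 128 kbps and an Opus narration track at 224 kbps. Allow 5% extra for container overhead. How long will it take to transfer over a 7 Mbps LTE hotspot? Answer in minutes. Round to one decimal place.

82.2 minutes

Audio total: 128 + 224 = 352 kbps = 0.352 Mbps.
Total bitrate: 32.252 Mbps.
File: 32.252 Mbps × 1020 s = 32897.0 Mb.
With 5% container overhead: ×1.05. → 34541.9 Mb.
At 7 Mbps: 34541.9 / 7 = 4934.6 s ≈ 82.2 minutes.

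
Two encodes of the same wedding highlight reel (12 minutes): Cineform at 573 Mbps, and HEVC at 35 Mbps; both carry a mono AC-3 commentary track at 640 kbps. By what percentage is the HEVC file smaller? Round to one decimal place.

12 min = 720 s
Audio: 640 kbps = 0.640 Mbps.
Cineform: 573.640 Mbps × 720 s = 413020.8 Mb = 51.628 GB.
HEVC: 35.640 Mbps × 720 s = 25660.8 Mb = 3.208 GB.
Reduction: (1 − 3.208/51.628) × 100 = 93.79%.

93.8%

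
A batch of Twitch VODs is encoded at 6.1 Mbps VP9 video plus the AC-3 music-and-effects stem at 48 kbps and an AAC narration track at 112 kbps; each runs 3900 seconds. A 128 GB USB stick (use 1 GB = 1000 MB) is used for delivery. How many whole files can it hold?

41

Audio total: 48 + 112 = 160 kbps = 0.160 Mbps.
Total bitrate: 6.260 Mbps.
Per item: 6.260 Mbps × 3900 s = 24,414 Mb = 3,052 MB.
Capacity: 128 GB = 1,024,000 Mb; 41.94 items → 41 complete.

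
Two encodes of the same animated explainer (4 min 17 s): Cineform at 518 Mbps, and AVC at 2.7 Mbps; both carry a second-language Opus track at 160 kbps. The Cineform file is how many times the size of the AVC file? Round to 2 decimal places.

4 min 17 s = 257 s
Audio: 160 kbps = 0.160 Mbps.
Cineform: 518.160 Mbps × 257 s = 133167.1 Mb = 15.503 GiB.
AVC: 2.860 Mbps × 257 s = 735.0 Mb = 0.086 GiB.
Ratio: 15.503 / 0.086 = 181.175.

181.17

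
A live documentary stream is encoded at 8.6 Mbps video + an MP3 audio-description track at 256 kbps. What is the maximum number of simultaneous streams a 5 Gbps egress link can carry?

564

Audio: 256 kbps = 0.256 Mbps.
Per-viewer media rate: 8.856 Mbps.
5 Gbps = 5,000 Mbps; 5,000 / 8.856 = 564.59 → 564 viewers.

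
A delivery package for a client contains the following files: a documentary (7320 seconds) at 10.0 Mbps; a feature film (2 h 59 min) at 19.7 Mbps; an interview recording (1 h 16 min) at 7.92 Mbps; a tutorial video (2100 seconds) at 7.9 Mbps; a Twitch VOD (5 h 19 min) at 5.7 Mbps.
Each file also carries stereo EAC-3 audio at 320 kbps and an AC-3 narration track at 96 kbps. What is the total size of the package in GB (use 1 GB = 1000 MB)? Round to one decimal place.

Audio total: 320 + 96 = 416 kbps = 0.416 Mbps.
documentary: 10.416 Mbps × 7320 s = 76245.1 Mb
feature film: 20.116 Mbps × 10740 s = 216045.8 Mb
interview recording: 8.336 Mbps × 4560 s = 38012.2 Mb
tutorial video: 8.316 Mbps × 2100 s = 17463.6 Mb
Twitch VOD: 6.116 Mbps × 19140 s = 117060.2 Mb
Total: 464827.0 Mb = 58103.4 MB.
= 58.10 GB.

58.1 GB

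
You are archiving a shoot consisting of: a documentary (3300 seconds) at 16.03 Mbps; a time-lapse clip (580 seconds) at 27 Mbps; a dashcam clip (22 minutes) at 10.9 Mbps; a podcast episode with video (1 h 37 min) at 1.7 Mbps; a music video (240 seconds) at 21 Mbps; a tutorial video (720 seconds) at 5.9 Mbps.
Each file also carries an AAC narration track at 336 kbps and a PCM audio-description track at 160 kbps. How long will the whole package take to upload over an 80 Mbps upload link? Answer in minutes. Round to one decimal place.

Audio total: 336 + 160 = 496 kbps = 0.496 Mbps.
documentary: 16.526 Mbps × 3300 s = 54535.8 Mb
time-lapse clip: 27.496 Mbps × 580 s = 15947.7 Mb
dashcam clip: 11.396 Mbps × 1320 s = 15042.7 Mb
podcast episode with video: 2.196 Mbps × 5820 s = 12780.7 Mb
music video: 21.496 Mbps × 240 s = 5159.0 Mb
tutorial video: 6.396 Mbps × 720 s = 4605.1 Mb
Total: 108071.1 Mb = 13508.9 MB.
At 80 Mbps: 108071.1 / 80 = 1351 s ≈ 22.5 minutes.

22.5 minutes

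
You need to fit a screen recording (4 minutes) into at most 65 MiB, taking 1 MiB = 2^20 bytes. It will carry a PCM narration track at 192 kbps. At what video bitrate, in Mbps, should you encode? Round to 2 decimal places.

Budget: 65 MiB = 545.3 Mb.
4 min = 240 s
Total bitrate budget: 545.3 Mb / 240 s = 2.272 Mbps.
Audio: 192 kbps = 0.192 Mbps.
Video: 2.272 − 0.192 = 2.080 Mbps.

2.08 Mbps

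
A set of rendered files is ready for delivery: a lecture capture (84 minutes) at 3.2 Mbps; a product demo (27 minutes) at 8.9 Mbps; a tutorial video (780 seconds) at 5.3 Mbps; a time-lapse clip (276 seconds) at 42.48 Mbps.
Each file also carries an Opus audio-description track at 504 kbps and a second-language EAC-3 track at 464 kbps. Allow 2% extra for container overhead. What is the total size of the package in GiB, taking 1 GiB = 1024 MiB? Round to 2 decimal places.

Audio total: 504 + 464 = 968 kbps = 0.968 Mbps.
lecture capture: 4.168 Mbps × 5040 s × 1.02 = 21426.9 Mb
product demo: 9.868 Mbps × 1620 s × 1.02 = 16305.9 Mb
tutorial video: 6.268 Mbps × 780 s × 1.02 = 4986.8 Mb
time-lapse clip: 43.448 Mbps × 276 s × 1.02 = 12231.5 Mb
Total: 54951.0 Mb = 6868.9 MB.
= 6.397 GiB.

6.40 GiB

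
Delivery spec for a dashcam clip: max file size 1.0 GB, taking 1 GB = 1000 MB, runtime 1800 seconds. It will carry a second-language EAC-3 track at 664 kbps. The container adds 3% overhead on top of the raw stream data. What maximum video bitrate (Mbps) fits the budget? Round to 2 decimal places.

3.65 Mbps

Budget: 1.0 GB = 8000.0 Mb.
Stream payload after overhead: 8000.0 / 1.03 = 7767.0 Mb.
Total bitrate budget: 7767.0 Mb / 1800 s = 4.315 Mbps.
Audio: 664 kbps = 0.664 Mbps.
Video: 4.315 − 0.664 = 3.651 Mbps.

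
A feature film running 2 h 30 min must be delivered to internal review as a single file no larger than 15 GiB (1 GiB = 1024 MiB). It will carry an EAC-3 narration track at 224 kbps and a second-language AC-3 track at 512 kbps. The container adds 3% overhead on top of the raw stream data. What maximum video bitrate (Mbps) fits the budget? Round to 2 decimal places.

Budget: 15 GiB = 128849.0 Mb.
Stream payload after overhead: 128849.0 / 1.03 = 125096.1 Mb.
2 h 30 min = 150 min = 9000 s
Total bitrate budget: 125096.1 Mb / 9000 s = 13.900 Mbps.
Audio total: 224 + 512 = 736 kbps = 0.736 Mbps.
Video: 13.900 − 0.736 = 13.164 Mbps.

13.16 Mbps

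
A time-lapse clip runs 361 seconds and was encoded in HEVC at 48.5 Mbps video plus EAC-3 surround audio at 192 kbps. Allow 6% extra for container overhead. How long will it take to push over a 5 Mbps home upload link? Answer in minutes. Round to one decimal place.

62.1 minutes

Audio: 192 kbps = 0.192 Mbps.
Total bitrate: 48.692 Mbps.
File: 48.692 Mbps × 361 s = 17577.8 Mb.
With 6% container overhead: ×1.06. → 18632.5 Mb.
At 5 Mbps: 18632.5 / 5 = 3726.5 s ≈ 62.1 minutes.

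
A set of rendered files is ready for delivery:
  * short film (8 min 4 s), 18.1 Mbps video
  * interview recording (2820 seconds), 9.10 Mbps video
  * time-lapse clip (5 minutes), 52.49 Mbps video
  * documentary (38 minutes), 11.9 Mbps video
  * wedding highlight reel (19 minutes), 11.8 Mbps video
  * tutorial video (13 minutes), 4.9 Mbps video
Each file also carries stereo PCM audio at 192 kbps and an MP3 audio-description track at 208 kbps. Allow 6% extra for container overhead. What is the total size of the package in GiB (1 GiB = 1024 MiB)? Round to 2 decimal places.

12.06 GiB

Audio total: 192 + 208 = 400 kbps = 0.400 Mbps.
short film: 18.500 Mbps × 484 s × 1.06 = 9491.2 Mb
interview recording: 9.500 Mbps × 2820 s × 1.06 = 28397.4 Mb
time-lapse clip: 52.890 Mbps × 300 s × 1.06 = 16819.0 Mb
documentary: 12.300 Mbps × 2280 s × 1.06 = 29726.6 Mb
wedding highlight reel: 12.200 Mbps × 1140 s × 1.06 = 14742.5 Mb
tutorial video: 5.300 Mbps × 780 s × 1.06 = 4382.0 Mb
Total: 103558.8 Mb = 12944.9 MB.
= 12.06 GiB.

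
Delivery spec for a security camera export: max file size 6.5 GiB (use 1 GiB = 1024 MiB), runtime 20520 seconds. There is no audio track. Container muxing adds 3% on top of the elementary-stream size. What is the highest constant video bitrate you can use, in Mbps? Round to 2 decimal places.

2.64 Mbps

Budget: 6.5 GiB = 55834.6 Mb.
Stream payload after overhead: 55834.6 / 1.03 = 54208.3 Mb.
Total bitrate budget: 54208.3 Mb / 20520 s = 2.642 Mbps.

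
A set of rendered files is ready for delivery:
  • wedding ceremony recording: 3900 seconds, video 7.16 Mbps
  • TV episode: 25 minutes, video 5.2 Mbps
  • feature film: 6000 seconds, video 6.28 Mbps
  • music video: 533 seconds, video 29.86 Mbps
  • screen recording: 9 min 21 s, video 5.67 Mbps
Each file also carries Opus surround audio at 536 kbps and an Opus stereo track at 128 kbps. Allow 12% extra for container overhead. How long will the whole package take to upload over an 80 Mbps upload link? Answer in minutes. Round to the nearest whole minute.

24 minutes

Audio total: 536 + 128 = 664 kbps = 0.664 Mbps.
wedding ceremony recording: 7.824 Mbps × 3900 s × 1.12 = 34175.2 Mb
TV episode: 5.864 Mbps × 1500 s × 1.12 = 9851.5 Mb
feature film: 6.944 Mbps × 6000 s × 1.12 = 46663.7 Mb
music video: 30.524 Mbps × 533 s × 1.12 = 18221.6 Mb
screen recording: 6.334 Mbps × 561 s × 1.12 = 3979.8 Mb
Total: 112891.8 Mb = 14111.5 MB.
At 80 Mbps: 112891.8 / 80 = 1411 s ≈ 23.5 minutes.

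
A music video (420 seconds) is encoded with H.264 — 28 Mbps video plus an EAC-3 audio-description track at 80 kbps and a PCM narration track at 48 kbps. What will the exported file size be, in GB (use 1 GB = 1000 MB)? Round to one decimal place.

1.5 GB

Audio total: 80 + 48 = 128 kbps = 0.128 Mbps.
Total bitrate: 28 + 0.128 = 28.128 Mbps.
Stream data: 28.128 Mbps × 420 s = 11813.8 Mb.
11,814 Mb ÷ 8 = 1,477 MB → 1.477 GB.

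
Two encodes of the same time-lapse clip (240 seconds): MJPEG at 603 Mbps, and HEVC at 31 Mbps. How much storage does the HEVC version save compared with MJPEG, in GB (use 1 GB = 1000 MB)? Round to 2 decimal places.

17.16 GB

MJPEG: 603.000 Mbps × 240 s = 144720.0 Mb = 18.090 GB.
HEVC: 31.000 Mbps × 240 s = 7440.0 Mb = 0.930 GB.
Saving: 18.090 − 0.930 = 17.160 GB.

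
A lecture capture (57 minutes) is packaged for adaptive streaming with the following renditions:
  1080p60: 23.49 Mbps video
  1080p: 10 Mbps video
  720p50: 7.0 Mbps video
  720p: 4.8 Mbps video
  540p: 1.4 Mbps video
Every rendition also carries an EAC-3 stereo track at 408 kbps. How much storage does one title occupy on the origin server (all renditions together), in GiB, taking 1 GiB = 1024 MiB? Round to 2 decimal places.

57 min = 3420 s
Audio: 408 kbps = 0.408 Mbps.
Sum of rendition bitrates: (23.49+0.408) + (10+0.408) + (7.0+0.408) + (4.8+0.408) + (1.4+0.408) = 48.730 Mbps.
× 3420 s = 166,657 Mb = 20,832 MB = 19.40 GiB.

19.40 GiB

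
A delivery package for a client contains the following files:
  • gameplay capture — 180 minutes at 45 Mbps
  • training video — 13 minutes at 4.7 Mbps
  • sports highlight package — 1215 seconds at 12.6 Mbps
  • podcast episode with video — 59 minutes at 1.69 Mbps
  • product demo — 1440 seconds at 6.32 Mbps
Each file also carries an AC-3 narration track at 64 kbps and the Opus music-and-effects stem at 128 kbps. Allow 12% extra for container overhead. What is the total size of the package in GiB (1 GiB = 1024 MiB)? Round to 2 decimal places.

Audio total: 64 + 128 = 192 kbps = 0.192 Mbps.
gameplay capture: 45.192 Mbps × 10800 s × 1.12 = 546642.4 Mb
training video: 4.892 Mbps × 780 s × 1.12 = 4273.7 Mb
sports highlight package: 12.792 Mbps × 1215 s × 1.12 = 17407.4 Mb
podcast episode with video: 1.882 Mbps × 3540 s × 1.12 = 7461.8 Mb
product demo: 6.512 Mbps × 1440 s × 1.12 = 10502.6 Mb
Total: 586287.7 Mb = 73286.0 MB.
= 68.25 GiB.

68.25 GiB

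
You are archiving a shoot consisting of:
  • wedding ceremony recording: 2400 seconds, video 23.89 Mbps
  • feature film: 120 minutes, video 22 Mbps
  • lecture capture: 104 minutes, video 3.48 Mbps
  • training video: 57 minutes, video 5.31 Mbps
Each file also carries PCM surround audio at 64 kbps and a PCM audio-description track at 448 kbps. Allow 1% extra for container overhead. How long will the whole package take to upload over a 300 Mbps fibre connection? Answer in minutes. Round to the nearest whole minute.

15 minutes

Audio total: 64 + 448 = 512 kbps = 0.512 Mbps.
wedding ceremony recording: 24.402 Mbps × 2400 s × 1.01 = 59150.4 Mb
feature film: 22.512 Mbps × 7200 s × 1.01 = 163707.3 Mb
lecture capture: 3.992 Mbps × 6240 s × 1.01 = 25159.2 Mb
training video: 5.822 Mbps × 3420 s × 1.01 = 20110.4 Mb
Total: 268127.2 Mb = 33515.9 MB.
At 300 Mbps: 268127.2 / 300 = 894 s ≈ 14.9 minutes.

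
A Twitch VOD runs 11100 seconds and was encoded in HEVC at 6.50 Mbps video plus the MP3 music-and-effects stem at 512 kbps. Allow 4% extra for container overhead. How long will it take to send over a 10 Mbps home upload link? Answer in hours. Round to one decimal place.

2.2 hours

Audio: 512 kbps = 0.512 Mbps.
Total bitrate: 7.012 Mbps.
File: 7.012 Mbps × 11100 s = 77833.2 Mb.
With 4% container overhead: ×1.04. → 80946.5 Mb.
At 10 Mbps: 80946.5 / 10 = 8094.7 s ≈ 2.25 hours.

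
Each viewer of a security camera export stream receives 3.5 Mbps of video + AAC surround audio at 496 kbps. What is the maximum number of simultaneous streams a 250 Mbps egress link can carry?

Audio: 496 kbps = 0.496 Mbps.
Per-viewer media rate: 3.996 Mbps.
250 Mbps = 250.0 Mbps; 250.0 / 3.996 = 62.56 → 62 viewers.

62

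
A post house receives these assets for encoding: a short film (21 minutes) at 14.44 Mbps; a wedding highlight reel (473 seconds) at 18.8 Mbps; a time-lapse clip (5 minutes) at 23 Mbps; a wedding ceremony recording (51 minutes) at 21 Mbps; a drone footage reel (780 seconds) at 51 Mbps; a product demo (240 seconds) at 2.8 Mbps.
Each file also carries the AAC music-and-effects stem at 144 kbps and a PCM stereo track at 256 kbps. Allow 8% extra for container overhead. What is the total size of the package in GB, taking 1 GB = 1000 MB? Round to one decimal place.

19.1 GB

Audio total: 144 + 256 = 400 kbps = 0.400 Mbps.
short film: 14.840 Mbps × 1260 s × 1.08 = 20194.3 Mb
wedding highlight reel: 19.200 Mbps × 473 s × 1.08 = 9808.1 Mb
time-lapse clip: 23.400 Mbps × 300 s × 1.08 = 7581.6 Mb
wedding ceremony recording: 21.400 Mbps × 3060 s × 1.08 = 70722.7 Mb
drone footage reel: 51.400 Mbps × 780 s × 1.08 = 43299.4 Mb
product demo: 3.200 Mbps × 240 s × 1.08 = 829.4 Mb
Total: 152435.5 Mb = 19054.4 MB.
= 19.05 GB.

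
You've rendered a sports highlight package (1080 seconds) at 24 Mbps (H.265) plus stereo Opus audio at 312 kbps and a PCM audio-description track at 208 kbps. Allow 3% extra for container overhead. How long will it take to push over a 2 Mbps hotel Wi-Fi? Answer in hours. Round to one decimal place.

3.8 hours

Audio total: 312 + 208 = 520 kbps = 0.520 Mbps.
Total bitrate: 24.520 Mbps.
File: 24.520 Mbps × 1080 s = 26481.6 Mb.
With 3% container overhead: ×1.03. → 27276.0 Mb.
At 2 Mbps: 27276.0 / 2 = 13638.0 s ≈ 3.79 hours.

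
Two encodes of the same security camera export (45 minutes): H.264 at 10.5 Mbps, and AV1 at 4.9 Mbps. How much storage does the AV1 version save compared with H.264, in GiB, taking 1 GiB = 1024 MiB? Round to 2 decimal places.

1.76 GiB

45 min = 2700 s
H.264: 10.500 Mbps × 2700 s = 28350.0 Mb = 3.300 GiB.
AV1: 4.900 Mbps × 2700 s = 13230.0 Mb = 1.540 GiB.
Saving: 3.300 − 1.540 = 1.760 GiB.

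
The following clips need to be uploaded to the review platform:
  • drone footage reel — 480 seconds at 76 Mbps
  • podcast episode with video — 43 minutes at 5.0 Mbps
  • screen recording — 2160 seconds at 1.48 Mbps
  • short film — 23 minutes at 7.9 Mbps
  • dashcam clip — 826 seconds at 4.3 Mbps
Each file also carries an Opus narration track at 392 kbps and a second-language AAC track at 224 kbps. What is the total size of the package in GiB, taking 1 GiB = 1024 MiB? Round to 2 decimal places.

Audio total: 392 + 224 = 616 kbps = 0.616 Mbps.
drone footage reel: 76.616 Mbps × 480 s = 36775.7 Mb
podcast episode with video: 5.616 Mbps × 2580 s = 14489.3 Mb
screen recording: 2.096 Mbps × 2160 s = 4527.4 Mb
short film: 8.516 Mbps × 1380 s = 11752.1 Mb
dashcam clip: 4.916 Mbps × 826 s = 4060.6 Mb
Total: 71605.0 Mb = 8950.6 MB.
= 8.336 GiB.

8.34 GiB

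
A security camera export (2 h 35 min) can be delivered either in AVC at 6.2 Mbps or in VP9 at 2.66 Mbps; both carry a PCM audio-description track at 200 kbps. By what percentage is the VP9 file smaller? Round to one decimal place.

55.3%

2 h 35 min = 155 min = 9300 s
Audio: 200 kbps = 0.200 Mbps.
AVC: 6.400 Mbps × 9300 s = 59520.0 Mb = 7.440 GB.
VP9: 2.860 Mbps × 9300 s = 26598.0 Mb = 3.325 GB.
Reduction: (1 − 3.325/7.440) × 100 = 55.31%.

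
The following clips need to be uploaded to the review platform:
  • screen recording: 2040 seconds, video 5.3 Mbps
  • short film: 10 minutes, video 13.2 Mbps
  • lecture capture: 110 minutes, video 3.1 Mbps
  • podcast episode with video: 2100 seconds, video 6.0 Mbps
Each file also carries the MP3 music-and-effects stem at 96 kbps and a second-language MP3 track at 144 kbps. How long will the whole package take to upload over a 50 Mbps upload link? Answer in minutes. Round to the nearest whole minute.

Audio total: 96 + 144 = 240 kbps = 0.240 Mbps.
screen recording: 5.540 Mbps × 2040 s = 11301.6 Mb
short film: 13.440 Mbps × 600 s = 8064.0 Mb
lecture capture: 3.340 Mbps × 6600 s = 22044.0 Mb
podcast episode with video: 6.240 Mbps × 2100 s = 13104.0 Mb
Total: 54513.6 Mb = 6814.2 MB.
At 50 Mbps: 54513.6 / 50 = 1090 s ≈ 18.2 minutes.

18 minutes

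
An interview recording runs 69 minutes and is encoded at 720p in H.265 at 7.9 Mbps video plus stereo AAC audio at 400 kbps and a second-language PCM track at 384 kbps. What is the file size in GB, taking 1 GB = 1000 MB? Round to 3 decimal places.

4.494 GB

69 min = 4140 s
Audio total: 400 + 384 = 784 kbps = 0.784 Mbps.
Total bitrate: 7.9 + 0.784 = 8.684 Mbps.
Stream data: 8.684 Mbps × 4140 s = 35951.8 Mb.
35,952 Mb ÷ 8 = 4,494 MB → 4.494 GB.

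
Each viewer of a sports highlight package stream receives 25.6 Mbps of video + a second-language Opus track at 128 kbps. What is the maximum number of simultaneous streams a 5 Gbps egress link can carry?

Audio: 128 kbps = 0.128 Mbps.
Per-viewer media rate: 25.728 Mbps.
5 Gbps = 5,000 Mbps; 5,000 / 25.728 = 194.34 → 194 viewers.

194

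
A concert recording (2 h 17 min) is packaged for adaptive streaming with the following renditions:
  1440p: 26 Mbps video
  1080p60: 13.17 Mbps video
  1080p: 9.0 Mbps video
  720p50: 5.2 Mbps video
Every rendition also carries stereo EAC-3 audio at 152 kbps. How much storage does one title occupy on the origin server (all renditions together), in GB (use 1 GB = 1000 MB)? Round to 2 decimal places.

2 h 17 min = 137 min = 8220 s
Audio: 152 kbps = 0.152 Mbps.
Sum of rendition bitrates: (26+0.152) + (13.17+0.152) + (9.0+0.152) + (5.2+0.152) = 53.978 Mbps.
× 8220 s = 443,699 Mb = 55,462 MB = 55.46 GB.

55.46 GB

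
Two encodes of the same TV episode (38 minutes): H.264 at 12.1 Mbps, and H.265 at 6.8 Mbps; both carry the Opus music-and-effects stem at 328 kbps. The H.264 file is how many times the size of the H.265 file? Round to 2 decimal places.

1.74

38 min = 2280 s
Audio: 328 kbps = 0.328 Mbps.
H.264: 12.428 Mbps × 2280 s = 28335.8 Mb = 3.542 GB.
H.265: 7.128 Mbps × 2280 s = 16251.8 Mb = 2.031 GB.
Ratio: 3.542 / 2.031 = 1.744.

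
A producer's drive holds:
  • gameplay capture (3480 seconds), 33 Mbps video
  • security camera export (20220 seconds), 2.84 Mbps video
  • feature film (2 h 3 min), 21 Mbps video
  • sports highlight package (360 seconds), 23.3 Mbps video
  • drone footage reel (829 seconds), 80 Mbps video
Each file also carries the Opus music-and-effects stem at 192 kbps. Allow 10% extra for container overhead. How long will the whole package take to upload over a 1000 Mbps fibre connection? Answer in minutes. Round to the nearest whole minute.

7 minutes

Audio: 192 kbps = 0.192 Mbps.
gameplay capture: 33.192 Mbps × 3480 s × 1.10 = 127059.0 Mb
security camera export: 3.032 Mbps × 20220 s × 1.10 = 67437.7 Mb
feature film: 21.192 Mbps × 7380 s × 1.10 = 172036.7 Mb
sports highlight package: 23.492 Mbps × 360 s × 1.10 = 9302.8 Mb
drone footage reel: 80.192 Mbps × 829 s × 1.10 = 73127.1 Mb
Total: 448963.3 Mb = 56120.4 MB.
At 1000 Mbps: 448963.3 / 1000 = 449 s ≈ 7.48 minutes.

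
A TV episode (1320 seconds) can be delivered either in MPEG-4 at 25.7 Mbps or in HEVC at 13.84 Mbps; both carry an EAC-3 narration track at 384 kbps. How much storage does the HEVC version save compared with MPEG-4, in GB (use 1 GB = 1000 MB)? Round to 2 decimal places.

1.96 GB

Audio: 384 kbps = 0.384 Mbps.
MPEG-4: 26.084 Mbps × 1320 s = 34430.9 Mb = 4.304 GB.
HEVC: 14.224 Mbps × 1320 s = 18775.7 Mb = 2.347 GB.
Saving: 4.304 − 2.347 = 1.957 GB.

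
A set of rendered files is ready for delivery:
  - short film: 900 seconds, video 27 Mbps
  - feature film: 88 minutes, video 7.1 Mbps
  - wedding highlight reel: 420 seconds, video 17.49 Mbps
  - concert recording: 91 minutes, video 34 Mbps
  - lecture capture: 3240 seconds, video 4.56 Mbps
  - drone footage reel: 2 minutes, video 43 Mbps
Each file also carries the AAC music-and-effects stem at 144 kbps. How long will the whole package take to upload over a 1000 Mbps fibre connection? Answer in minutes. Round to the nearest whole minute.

5 minutes

Audio: 144 kbps = 0.144 Mbps.
short film: 27.144 Mbps × 900 s = 24429.6 Mb
feature film: 7.244 Mbps × 5280 s = 38248.3 Mb
wedding highlight reel: 17.634 Mbps × 420 s = 7406.3 Mb
concert recording: 34.144 Mbps × 5460 s = 186426.2 Mb
lecture capture: 4.704 Mbps × 3240 s = 15241.0 Mb
drone footage reel: 43.144 Mbps × 120 s = 5177.3 Mb
Total: 276928.7 Mb = 34616.1 MB.
At 1000 Mbps: 276928.7 / 1000 = 277 s ≈ 4.62 minutes.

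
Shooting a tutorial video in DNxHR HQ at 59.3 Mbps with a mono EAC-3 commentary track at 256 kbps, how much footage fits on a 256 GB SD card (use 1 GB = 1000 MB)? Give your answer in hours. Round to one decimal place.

9.6 hours

Audio: 256 kbps = 0.256 Mbps.
Total bitrate: 59.3 + 0.256 = 59.556 Mbps.
Capacity: 256 GB = 2,048,000 Mb.
Recording time: 2,048,000 / 59.556 = 34,388 s ≈ 9.55 hours.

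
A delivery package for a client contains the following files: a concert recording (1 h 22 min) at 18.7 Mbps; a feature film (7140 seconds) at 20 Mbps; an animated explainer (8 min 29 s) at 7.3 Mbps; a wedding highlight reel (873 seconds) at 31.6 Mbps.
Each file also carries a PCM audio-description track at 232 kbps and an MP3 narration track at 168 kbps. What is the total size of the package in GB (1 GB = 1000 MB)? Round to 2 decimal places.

Audio total: 232 + 168 = 400 kbps = 0.400 Mbps.
concert recording: 19.100 Mbps × 4920 s = 93972.0 Mb
feature film: 20.400 Mbps × 7140 s = 145656.0 Mb
animated explainer: 7.700 Mbps × 509 s = 3919.3 Mb
wedding highlight reel: 32.000 Mbps × 873 s = 27936.0 Mb
Total: 271483.3 Mb = 33935.4 MB.
= 33.94 GB.

33.94 GB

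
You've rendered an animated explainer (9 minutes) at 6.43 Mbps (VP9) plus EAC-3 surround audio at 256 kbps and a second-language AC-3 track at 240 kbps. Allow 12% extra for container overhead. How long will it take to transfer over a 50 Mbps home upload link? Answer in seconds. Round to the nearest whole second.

84 seconds

9 min = 540 s
Audio total: 256 + 240 = 496 kbps = 0.496 Mbps.
Total bitrate: 6.926 Mbps.
File: 6.926 Mbps × 540 s = 3740.0 Mb.
With 12% container overhead: ×1.12. → 4188.8 Mb.
At 50 Mbps: 4188.8 / 50 = 83.8 s ≈ 83.8 seconds.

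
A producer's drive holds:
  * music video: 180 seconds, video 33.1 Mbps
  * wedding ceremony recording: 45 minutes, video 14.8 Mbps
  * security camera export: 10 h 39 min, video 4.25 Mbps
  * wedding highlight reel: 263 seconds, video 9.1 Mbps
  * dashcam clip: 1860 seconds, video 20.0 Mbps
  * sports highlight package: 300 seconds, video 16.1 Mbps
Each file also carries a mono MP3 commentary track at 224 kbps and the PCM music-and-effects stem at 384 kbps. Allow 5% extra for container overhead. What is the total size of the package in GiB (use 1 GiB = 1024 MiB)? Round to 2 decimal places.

Audio total: 224 + 384 = 608 kbps = 0.608 Mbps.
music video: 33.708 Mbps × 180 s × 1.05 = 6370.8 Mb
wedding ceremony recording: 15.408 Mbps × 2700 s × 1.05 = 43681.7 Mb
security camera export: 4.858 Mbps × 38340 s × 1.05 = 195568.5 Mb
wedding highlight reel: 9.708 Mbps × 263 s × 1.05 = 2680.9 Mb
dashcam clip: 20.608 Mbps × 1860 s × 1.05 = 40247.4 Mb
sports highlight package: 16.708 Mbps × 300 s × 1.05 = 5263.0 Mb
Total: 293812.3 Mb = 36726.5 MB.
= 34.20 GiB.

34.20 GiB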